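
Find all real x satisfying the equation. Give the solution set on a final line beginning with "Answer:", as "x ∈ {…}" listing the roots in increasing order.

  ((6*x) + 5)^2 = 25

Step 1. [((6*x) + 5)^2 = 25] 25 ≥ 0, LHS is (·)² — take ±√ ⇒ sqrt: (6*x) + 5 = 5 or -5.
Step 2. [(6*x) + 5 = 5 or -5] subtract 5: x sits inside (… + 5). So sub: 6*x = 0 or -10.
Step 3. [6*x = 0 or -10] 6·(inner) — divide through by 6 ⇒ div: x = 0 or -5/3.

Answer: x ∈ {-5/3, 0}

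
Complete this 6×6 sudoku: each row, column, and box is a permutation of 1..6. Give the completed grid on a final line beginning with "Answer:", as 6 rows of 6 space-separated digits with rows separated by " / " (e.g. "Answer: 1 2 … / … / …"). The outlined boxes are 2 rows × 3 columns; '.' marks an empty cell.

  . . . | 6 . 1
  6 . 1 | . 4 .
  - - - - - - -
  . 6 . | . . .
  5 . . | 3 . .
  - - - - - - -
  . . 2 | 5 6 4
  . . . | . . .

Step 1. [r4c3∈{4}] nothing but 4 survives at r4c3, so r4c3=4.
Step 2. [r2c4∈{2}] only 2 remains possible at r2c4 ⇒ r2c4=2.
Step 3. [r6c4∈{1}] r6c4 has the single candidate 1 ⇒ r6c4=1.
Step 4. [r3c3∈{3}] r3c3 is down to just 3, so r3c3=3.
Step 5. [r1c3∈{5}] r1c3's peers cover all but 5, so r1c3=5.
Step 6. [r2c2∈{3}] r2c2 is down to just 3 ⇒ r2c2=3.
Step 7. [r6c6∈{2,3}] 3 has one home in col 6: r6c6. So r6c6=3.
Step 8. [r3c5∈{1,2,5}] across col 5, 5 lands solely at r3c5, so r3c5=5.
Step 9. [r3c1∈{1,2}] across row 3, 1 lands solely at r3c1, so r3c1=1.
Step 10. [r4c2∈{2}] only 2 remains possible at r4c2, so r4c2=2.
Step 11. [r6c1∈{4}] nothing but 4 survives at r6c1, so r6c1=4.
Step 12. [r5c1∈{3}] r5c1 is down to just 3. So r5c1=3.
Step 13. [r6c5∈{2}] r6c5 has the single candidate 2. So r6c5=2.
Step 14. [r1c1∈{2}] r1c1 is down to just 2 ⇒ r1c1=2.
Step 15. [r5c2∈{1}] only 1 remains possible at r5c2. So r5c2=1.
Step 16. [r6c3∈{6}] r6c3 has the single candidate 6, so r6c3=6.
Step 17. [r3c4∈{4}] only 4 remains possible at r3c4. So r3c4=4.
Step 18. [r6c2∈{5}] only 5 remains possible at r6c2. So r6c2=5.
Step 19. [r4c5∈{1}] r4c5 is down to just 1, so r4c5=1.
Step 20. [r1c2∈{4}] nothing but 4 survives at r1c2, so r1c2=4.
Step 21. [r3c6∈{2}] r3c6 is down to just 2 ⇒ r3c6=2.
Step 22. [r2c6∈{5}] only 5 remains possible at r2c6. So r2c6=5.
Step 23. [r1c5∈{3}] r1c5 is down to just 3 ⇒ r1c5=3.
Step 24. [r4c6∈{6}] r4c6 is down to just 6, so r4c6=6.

Answer: 2 4 5 6 3 1 / 6 3 1 2 4 5 / 1 6 3 4 5 2 / 5 2 4 3 1 6 / 3 1 2 5 6 4 / 4 5 6 1 2 3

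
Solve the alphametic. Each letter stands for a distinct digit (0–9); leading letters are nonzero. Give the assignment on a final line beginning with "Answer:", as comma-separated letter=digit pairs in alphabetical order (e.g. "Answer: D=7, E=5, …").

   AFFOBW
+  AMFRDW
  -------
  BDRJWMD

Step 1. [B] adding two 6-digit numbers gives at most 6+1 digits, and here it does — B is that final carry and must be 1. So B=1.
Step 2. [col 1: W + W ≡ D (mod 10)] several values work for W in column 1 (W + W ≡ D (mod 10), carry-in 0); try W=3. So W=3.
Step 3. [col 1: W + W ≡ D (mod 10)] column 1 reads W+W+carry(0)=D with W=3; with digits 1,3 already taken and all letters distinct, the only value for D is 6. So D=6.
Step 4. [col 2: B + D ≡ M (mod 10)] from column 2 (B=1, D=6, carry-in 0, digits 1,3,6 already taken and all letters distinct): M must equal 7 ⇒ M=7.
Step 5. [col 3: O + R ≡ W (mod 10)] column 3 (O + R ≡ W (mod 10), carry-in 0) doesn't pin O yet; pick O=4 and continue ⇒ O=4.
Step 6. [col 3: O + R ≡ W (mod 10)] in column 3 we have O+R≡W with carry-in 0; given O=4, W=3 and digits 1,3,4,6,7 already taken and all letters distinct, that pins R to 9 ⇒ R=9.
Step 7. [col 4: F + F ≡ J (mod 10)] in column 4 we have F+F≡J with carry-in 1; given nothing yet and digits 1,3,4,6,7,9 already taken and all letters distinct, that pins F to 2, so F=2.
Step 8. [col 4: F + F ≡ J (mod 10)] in column 4 we have F+F≡J with carry-in 1; given F=2 and digits 1,2,3,4,6,7,9 already taken and all letters distinct, that pins J to 5. So J=5.
Step 9. [col 6: A + A ≡ D (mod 10)] column 6 reads A+A+carry(0)=D with D=6; with digits 1,2,3,4,5,6,7,9 already taken and all letters distinct, the only value for A is 8 ⇒ A=8.

Answer: A=8, B=1, D=6, F=2, J=5, M=7, O=4, R=9, W=3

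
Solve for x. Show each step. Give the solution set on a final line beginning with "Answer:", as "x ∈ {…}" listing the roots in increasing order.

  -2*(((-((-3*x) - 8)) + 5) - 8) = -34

Step 1. [-2*(((-((-3*x) - 8)) + 5) - 8) = -34] leading coefficient -2: divide by -2, so div: ((-((-3*x) - 8)) + 5) - 8 = 17.
Step 2. [((-((-3*x) - 8)) + 5) - 8 = 17] add 8: x sits inside (… - 8) ⇒ sub: (-((-3*x) - 8)) + 5 = 25.
Step 3. [(-((-3*x) - 8)) + 5 = 25] 5 comes off first (subtract 5) ⇒ sub: -((-3*x) - 8) = 20.
Step 4. [-((-3*x) - 8) = 20] LHS negated; negate both sides ⇒ neg: (-3*x) - 8 = -20.
Step 5. [(-3*x) - 8 = -20] -8 is outermost — add 8 both sides. So sub: -3*x = -12.
Step 6. [-3*x = -12] -3·(inner) — divide through by -3. So div: x = 4.

Answer: x ∈ {4}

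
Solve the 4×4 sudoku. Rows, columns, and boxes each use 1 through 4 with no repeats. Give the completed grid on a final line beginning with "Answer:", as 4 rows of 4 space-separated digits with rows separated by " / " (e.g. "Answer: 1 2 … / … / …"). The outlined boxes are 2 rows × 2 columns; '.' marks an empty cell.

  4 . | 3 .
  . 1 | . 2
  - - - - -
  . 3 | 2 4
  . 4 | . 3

Step 1. [r4c1∈{1,2}] in row 4, 2 fits only at r4c1. So r4c1=2.
Step 2. [r4c3∈{1}] r4c3 is down to just 1, so r4c3=1.
Step 3. [r1c2∈{2}] r1c2's peers cover all but 2 ⇒ r1c2=2.
Step 4. [r1c4∈{1}] r1c4 is down to just 1, so r1c4=1.
Step 5. [r2c1∈{3}] nothing but 3 survives at r2c1. So r2c1=3.
Step 6. [r3c1∈{1}] r3c1 is down to just 1, so r3c1=1.
Step 7. [r2c3∈{4}] r2c3's peers cover all but 4 ⇒ r2c3=4.

Answer: 4 2 3 1 / 3 1 4 2 / 1 3 2 4 / 2 4 1 3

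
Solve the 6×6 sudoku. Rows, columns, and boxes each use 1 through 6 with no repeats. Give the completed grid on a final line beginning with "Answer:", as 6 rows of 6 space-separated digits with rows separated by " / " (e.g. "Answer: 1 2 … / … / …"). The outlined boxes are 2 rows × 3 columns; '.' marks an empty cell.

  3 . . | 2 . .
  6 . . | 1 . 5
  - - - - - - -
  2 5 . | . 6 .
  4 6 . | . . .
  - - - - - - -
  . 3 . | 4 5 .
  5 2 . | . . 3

Step 1. [r1c5∈{4}] r1c5 is down to just 4 ⇒ r1c5=4.
Step 2. [r3c4∈{3}] r3c4 is down to just 3 ⇒ r3c4=3.
Step 3. [r3c3∈{1}] nothing but 1 survives at r3c3 ⇒ r3c3=1.
Step 4. [r5c6∈{1,2,6}] 2 has one home in row 5: r5c6, so r5c6=2.
Step 5. [r6c3∈{4,6}] row 6 places 4 nowhere but r6c3 ⇒ r6c3=4.
Step 6. [r4c5∈{1,2}] in row 4, 2 fits only at r4c5 ⇒ r4c5=2.
Step 7. [r1c6∈{6}] only 6 remains possible at r1c6. So r1c6=6.
Step 8. [r6c4∈{6}] r6c4's peers cover all but 6, so r6c4=6.
Step 9. [r4c3∈{3}] r4c3 has the single candidate 3 ⇒ r4c3=3.
Step 10. [r2c2∈{4}] only 4 remains possible at r2c2, so r2c2=4.
Step 11. [r2c5∈{3}] r2c5 has the single candidate 3, so r2c5=3.
Step 12. [r4c4∈{5}] r4c4's peers cover all but 5 ⇒ r4c4=5.
Step 13. [r6c5∈{1}] nothing but 1 survives at r6c5, so r6c5=1.
Step 14. [r1c3∈{5}] r1c3 is down to just 5 ⇒ r1c3=5.
Step 15. [r5c1∈{1}] r5c1 has the single candidate 1 ⇒ r5c1=1.
Step 16. [r4c6∈{1}] only 1 remains possible at r4c6, so r4c6=1.
Step 17. [r2c3∈{2}] r2c3 has the single candidate 2 ⇒ r2c3=2.
Step 18. [r5c3∈{6}] only 6 remains possible at r5c3, so r5c3=6.
Step 19. [r1c2∈{1}] only 1 remains possible at r1c2, so r1c2=1.
Step 20. [r3c6∈{4}] r3c6's peers cover all but 4 ⇒ r3c6=4.

Answer: 3 1 5 2 4 6 / 6 4 2 1 3 5 / 2 5 1 3 6 4 / 4 6 3 5 2 1 / 1 3 6 4 5 2 / 5 2 4 6 1 3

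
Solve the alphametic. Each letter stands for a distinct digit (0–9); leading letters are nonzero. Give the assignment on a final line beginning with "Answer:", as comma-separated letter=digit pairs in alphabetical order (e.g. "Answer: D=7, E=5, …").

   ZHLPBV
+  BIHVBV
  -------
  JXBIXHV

Step 1. [col 1: V + V ≡ V (mod 10)] from column 1 (nothing yet, carry-in 0, all letters distinct, none taken yet): V must equal 0 ⇒ V=0.
Step 2. [J] the sum has 7 digits but both addends have 6; that extra leading digit J is the final carry, namely 1 ⇒ J=1.
Step 3. [col 2: B + B ≡ H (mod 10)] no forcing yet in column 2 (carry-in 0); B=7 is free and consistent — try it ⇒ B=7.
Step 4. [col 2: B + B ≡ H (mod 10)] column 2: given B=7, carry-in 0, and digits 0,1,7 already taken and all letters distinct, B+B≡H (mod 10) forces H=4. So H=4.
Step 5. [col 3: P + V ≡ X (mod 10)] column 3 (P + V ≡ X (mod 10), carry-in 1) doesn't pin P yet; pick P=5 and continue ⇒ P=5.
Step 6. [col 3: P + V ≡ X (mod 10)] in column 3 we have P+V≡X with carry-in 1; given P=5, V=0 and digits 0,1,4,5,7 already taken and all letters distinct, that pins X to 6. So X=6.
Step 7. [col 4: L + H ≡ I (mod 10)] column 4 (L + H ≡ I (mod 10), carry-in 0) doesn't pin L yet; pick L=8 and continue ⇒ L=8.
Step 8. [col 4: L + H ≡ I (mod 10)] column 4: given L=8, H=4, carry-in 0, and digits 0,1,4,5,6,7,8 already taken and all letters distinct, L+H≡I (mod 10) forces I=2 ⇒ I=2.
Step 9. [col 6: Z + B ≡ X (mod 10)] column 6: given B=7, X=6, carry-in 0, and digits 0,1,2,4,5,6,7,8 already taken and all letters distinct, Z+B≡X (mod 10) forces Z=9 ⇒ Z=9.

Answer: B=7, H=4, I=2, J=1, L=8, P=5, V=0, X=6, Z=9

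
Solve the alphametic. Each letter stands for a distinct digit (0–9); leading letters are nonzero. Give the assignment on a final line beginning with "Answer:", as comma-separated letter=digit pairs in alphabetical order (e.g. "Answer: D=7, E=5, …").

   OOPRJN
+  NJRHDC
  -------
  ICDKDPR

Step 1. [col 1: N + C ≡ R (mod 10)] several values work for R in column 1 (N + C ≡ R (mod 10), carry-in 0); try R=4, so R=4.
Step 2. [I] the sum has 7 digits but both addends have 6; that extra leading digit I is the final carry, namely 1 ⇒ I=1.
Step 3. [col 1: N + C ≡ R (mod 10)] no forcing yet in column 1 (carry-in 0); N=9 is free and consistent — try it, so N=9.
Step 4. [col 1: N + C ≡ R (mod 10)] in column 1 we have N+C≡R with carry-in 0; given N=9, R=4 and digits 1,4,9 already taken and all letters distinct, that pins C to 5, so C=5.
Step 5. [col 2: J + D ≡ P (mod 10)] column 2 (J + D ≡ P (mod 10), carry-in 1) doesn't pin P yet; pick P=8 and continue. So P=8.
Step 6. [col 2: J + D ≡ P (mod 10)] several values work for D in column 2 (J + D ≡ P (mod 10), carry-in 1); try D=7. So D=7.
Step 7. [col 2: J + D ≡ P (mod 10)] from column 2 (D=7, P=8, carry-in 1, digits 1,4,5,7,8,9 already taken and all letters distinct): J must equal 0, so J=0.
Step 8. [col 3: R + H ≡ D (mod 10)] column 3 reads R+H+carry(0)=D with R=4, D=7; with digits 0,1,4,5,7,8,9 already taken and all letters distinct, the only value for H is 3. So H=3.
Step 9. [col 4: P + R ≡ K (mod 10)] in column 4 we have P+R≡K with carry-in 0; given P=8, R=4 and digits 0,1,3,4,5,7,8,9 already taken and all letters distinct, that pins K to 2, so K=2.
Step 10. [col 5: O + J ≡ D (mod 10)] from column 5 (J=0, D=7, carry-in 1, digits 0,1,2,3,4,5,7,8,9 already taken and all letters distinct): O must equal 6 ⇒ O=6.

Answer: C=5, D=7, H=3, I=1, J=0, K=2, N=9, O=6, P=8, R=4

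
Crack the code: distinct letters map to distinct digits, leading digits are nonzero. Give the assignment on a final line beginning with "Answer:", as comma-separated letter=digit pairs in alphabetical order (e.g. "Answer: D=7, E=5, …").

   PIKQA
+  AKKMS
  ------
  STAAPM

Step 1. [col 1: A + S ≡ M (mod 10)] no forcing yet in column 1 (carry-in 0); S=1 is free and consistent — try it, so S=1.
Step 2. [col 1: A + S ≡ M (mod 10)] A=2 is one option consistent with column 1 (A + S ≡ M (mod 10), carry-in 0) — take it, so A=2.
Step 3. [col 1: A + S ≡ M (mod 10)] column 1 reads A+S+carry(0)=M with A=2, S=1; with digits 1,2 already taken and all letters distinct, the only value for M is 3, so M=3.
Step 4. [col 2: Q + M ≡ P (mod 10)] column 2 (Q + M ≡ P (mod 10), carry-in 0) doesn't pin P yet; pick P=7 and continue, so P=7.
Step 5. [col 2: Q + M ≡ P (mod 10)] from column 2 (M=3, P=7, carry-in 0, digits 1,2,3,7 already taken and all letters distinct): Q must equal 4. So Q=4.
Step 6. [col 3: K + K ≡ A (mod 10)] column 3: given A=2, carry-in 0, and digits 1,2,3,4,7 already taken and all letters distinct, K+K≡A (mod 10) forces K=6, so K=6.
Step 7. [col 4: I + K ≡ A (mod 10)] in column 4 we have I+K≡A with carry-in 1; given K=6, A=2 and digits 1,2,3,4,6,7 already taken and all letters distinct, that pins I to 5 ⇒ I=5.
Step 8. [col 5: P + A ≡ T (mod 10)] column 5: given P=7, A=2, carry-in 1, and digits 1,2,3,4,5,6,7 already taken and all letters distinct, P+A≡T (mod 10) forces T=0, so T=0.

Answer: A=2, I=5, K=6, M=3, P=7, Q=4, S=1, T=0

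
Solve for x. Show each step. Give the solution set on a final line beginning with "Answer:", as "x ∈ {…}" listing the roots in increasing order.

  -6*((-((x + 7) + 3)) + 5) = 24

Step 1. [-6*((-((x + 7) + 3)) + 5) = 24] divide by the outer -6, so div: (-((x + 7) + 3)) + 5 = -4.
Step 2. [(-((x + 7) + 3)) + 5 = -4] +5 is outermost — subtract 5 both sides ⇒ sub: -((x + 7) + 3) = -9.
Step 3. [-((x + 7) + 3) = -9] flip signs both sides ⇒ neg: (x + 7) + 3 = 9.
Step 4. [(x + 7) + 3 = 9] +3 is outermost — subtract 3 both sides. So sub: x + 7 = 6.
Step 5. [x + 7 = 6] peel the +7: subtract 7 from each side, so sub: x = -1.

Answer: x ∈ {-1}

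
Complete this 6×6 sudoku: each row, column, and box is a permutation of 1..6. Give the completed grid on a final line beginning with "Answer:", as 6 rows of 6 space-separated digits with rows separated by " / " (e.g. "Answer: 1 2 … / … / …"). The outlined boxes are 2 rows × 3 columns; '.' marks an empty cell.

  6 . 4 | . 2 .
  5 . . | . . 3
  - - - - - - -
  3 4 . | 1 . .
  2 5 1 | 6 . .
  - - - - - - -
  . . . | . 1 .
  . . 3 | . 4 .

Step 1. [r5c3∈{2,5,6}] col 3 places 5 nowhere but r5c3. So r5c3=5.
Step 2. [r3c6∈{2,5}] in row 3, 2 fits only at r3c6 ⇒ r3c6=2.
Step 3. [r2c2∈{1,2}] 1 has one home in row 2: r2c2 ⇒ r2c2=1.
Step 4. [r5c6∈{6}] nothing but 6 survives at r5c6, so r5c6=6.
Step 5. [r5c2∈{2}] r5c2 is down to just 2, so r5c2=2.
Step 6. [r6c6∈{5}] nothing but 5 survives at r6c6 ⇒ r6c6=5.
Step 7. [r1c6∈{1}] only 1 remains possible at r1c6. So r1c6=1.
Step 8. [r6c1∈{1}] r6c1 has the single candidate 1. So r6c1=1.
Step 9. [r6c4∈{2}] r6c4's peers cover all but 2. So r6c4=2.
Step 10. [r1c4∈{5}] r1c4's peers cover all but 5 ⇒ r1c4=5.
Step 11. [r4c6∈{4}] only 4 remains possible at r4c6 ⇒ r4c6=4.
Step 12. [r4c5∈{3}] r4c5 has the single candidate 3. So r4c5=3.
Step 13. [r5c1∈{4}] r5c1 is down to just 4, so r5c1=4.
Step 14. [r3c3∈{6}] nothing but 6 survives at r3c3. So r3c3=6.
Step 15. [r2c3∈{2}] only 2 remains possible at r2c3, so r2c3=2.
Step 16. [r5c4∈{3}] nothing but 3 survives at r5c4 ⇒ r5c4=3.
Step 17. [r2c5∈{6}] r2c5's peers cover all but 6 ⇒ r2c5=6.
Step 18. [r6c2∈{6}] r6c2's peers cover all but 6. So r6c2=6.
Step 19. [r2c4∈{4}] only 4 remains possible at r2c4. So r2c4=4.
Step 20. [r1c2∈{3}] r1c2 has the single candidate 3. So r1c2=3.
Step 21. [r3c5∈{5}] r3c5 is down to just 5, so r3c5=5.

Answer: 6 3 4 5 2 1 / 5 1 2 4 6 3 / 3 4 6 1 5 2 / 2 5 1 6 3 4 / 4 2 5 3 1 6 / 1 6 3 2 4 5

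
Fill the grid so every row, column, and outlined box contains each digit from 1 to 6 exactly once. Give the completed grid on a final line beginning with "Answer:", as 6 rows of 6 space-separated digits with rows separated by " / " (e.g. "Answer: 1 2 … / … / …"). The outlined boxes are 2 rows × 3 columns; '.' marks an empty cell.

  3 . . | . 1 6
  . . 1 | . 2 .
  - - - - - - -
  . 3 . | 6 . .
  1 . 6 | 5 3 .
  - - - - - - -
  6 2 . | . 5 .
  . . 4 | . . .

Step 1. [r3c1∈{2,4,5}] col 1 places 2 nowhere but r3c1 ⇒ r3c1=2.
Step 2. [r2c1∈{4,5}] across col 1, 4 lands solely at r2c1. So r2c1=4.
Step 3. [r3c6∈{1,4}] across row 3, 1 lands solely at r3c6. So r3c6=1.
Step 4. [r6c4∈{1,2,3}] 2 has one home in col 4: r6c4, so r6c4=2.
Step 5. [r1c2∈{5}] r1c2 has the single candidate 5. So r1c2=5.
Step 6. [r6c6∈{3}] nothing but 3 survives at r6c6 ⇒ r6c6=3.
Step 7. [r5c6∈{4}] nothing but 4 survives at r5c6 ⇒ r5c6=4.
Step 8. [r3c5∈{4}] r3c5 has the single candidate 4, so r3c5=4.
Step 9. [r4c6∈{2}] nothing but 2 survives at r4c6. So r4c6=2.
Step 10. [r1c3∈{2}] r1c3's peers cover all but 2. So r1c3=2.
Step 11. [r4c2∈{4}] nothing but 4 survives at r4c2, so r4c2=4.
Step 12. [r6c1∈{5}] r6c1 has the single candidate 5, so r6c1=5.
Step 13. [r2c6∈{5}] r2c6 has the single candidate 5 ⇒ r2c6=5.
Step 14. [r6c5∈{6}] only 6 remains possible at r6c5 ⇒ r6c5=6.
Step 15. [r6c2∈{1}] r6c2 is down to just 1, so r6c2=1.
Step 16. [r5c4∈{1}] r5c4 is down to just 1 ⇒ r5c4=1.
Step 17. [r5c3∈{3}] r5c3 is down to just 3, so r5c3=3.
Step 18. [r3c3∈{5}] r3c3's peers cover all but 5, so r3c3=5.
Step 19. [r2c2∈{6}] nothing but 6 survives at r2c2, so r2c2=6.
Step 20. [r2c4∈{3}] nothing but 3 survives at r2c4, so r2c4=3.
Step 21. [r1c4∈{4}] nothing but 4 survives at r1c4, so r1c4=4.

Answer: 3 5 2 4 1 6 / 4 6 1 3 2 5 / 2 3 5 6 4 1 / 1 4 6 5 3 2 / 6 2 3 1 5 4 / 5 1 4 2 6 3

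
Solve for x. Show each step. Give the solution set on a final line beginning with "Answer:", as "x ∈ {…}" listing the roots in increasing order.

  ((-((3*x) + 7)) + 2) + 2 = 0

Step 1. [((-((3*x) + 7)) + 2) + 2 = 0] 2 comes off first (subtract 2). So sub: (-((3*x) + 7)) + 2 = -2.
Step 2. [(-((3*x) + 7)) + 2 = -2] +2 is outermost — subtract 2 both sides, so sub: -((3*x) + 7) = -4.
Step 3. [-((3*x) + 7) = -4] LHS negated; negate both sides ⇒ neg: (3*x) + 7 = 4.
Step 4. [(3*x) + 7 = 4] the outer +7 inverts by subtracting 7. So sub: 3*x = -3.
Step 5. [3*x = -3] 3·(inner) — divide through by 3 ⇒ div: x = -1.

Answer: x ∈ {-1}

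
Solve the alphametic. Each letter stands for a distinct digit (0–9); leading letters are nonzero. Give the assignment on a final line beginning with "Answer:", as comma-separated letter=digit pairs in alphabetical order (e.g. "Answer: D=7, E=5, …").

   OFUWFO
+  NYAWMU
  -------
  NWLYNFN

Step 1. [col 1: O + U ≡ N (mod 10)] N=1 is one option consistent with column 1 (O + U ≡ N (mod 10), carry-in 0) — take it, so N=1.
Step 2. [col 1: O + U ≡ N (mod 10)] no forcing yet in column 1 (carry-in 0); O=8 is free and consistent — try it ⇒ O=8.
Step 3. [col 1: O + U ≡ N (mod 10)] column 1 reads O+U+carry(0)=N with O=8, N=1; with digits 1,8 already taken and all letters distinct, the only value for U is 3. So U=3.
Step 4. [col 2: F + M ≡ F (mod 10)] column 2: given nothing yet, carry-in 1, and digits 1,3,8 already taken and all letters distinct, F+M≡F (mod 10) forces M=9, so M=9.
Step 5. [col 2: F + M ≡ F (mod 10)] no forcing yet in column 2 (carry-in 1); F=5 is free and consistent — try it, so F=5.
Step 6. [col 3: W + W ≡ N (mod 10)] from column 3 (N=1, carry-in 1, digits 1,3,5,8,9 already taken and all letters distinct): W must equal 0, so W=0.
Step 7. [col 4: U + A ≡ Y (mod 10)] in column 4 we have U+A≡Y with carry-in 0; given U=3 and digits 0,1,3,5,8,9 already taken and all letters distinct, that pins A to 4, so A=4.
Step 8. [col 4: U + A ≡ Y (mod 10)] in column 4 we have U+A≡Y with carry-in 0; given U=3, A=4 and digits 0,1,3,4,5,8,9 already taken and all letters distinct, that pins Y to 7 ⇒ Y=7.
Step 9. [col 5: F + Y ≡ L (mod 10)] column 5 reads F+Y+carry(0)=L with F=5, Y=7; with digits 0,1,3,4,5,7,8,9 already taken and all letters distinct, the only value for L is 2, so L=2.

Answer: A=4, F=5, L=2, M=9, N=1, O=8, U=3, W=0, Y=7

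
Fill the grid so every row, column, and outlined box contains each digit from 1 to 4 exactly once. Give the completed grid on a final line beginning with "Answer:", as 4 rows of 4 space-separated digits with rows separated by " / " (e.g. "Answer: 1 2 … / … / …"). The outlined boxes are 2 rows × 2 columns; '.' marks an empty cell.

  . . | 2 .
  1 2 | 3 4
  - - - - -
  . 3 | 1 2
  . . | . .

Step 1. [r3c1∈{4}] nothing but 4 survives at r3c1. So r3c1=4.
Step 2. [r4c4∈{3}] only 3 remains possible at r4c4, so r4c4=3.
Step 3. [r4c2∈{1}] nothing but 1 survives at r4c2, so r4c2=1.
Step 4. [r1c4∈{1}] nothing but 1 survives at r1c4, so r1c4=1.
Step 5. [r4c3∈{4}] only 4 remains possible at r4c3, so r4c3=4.
Step 6. [r1c2∈{4}] nothing but 4 survives at r1c2. So r1c2=4.
Step 7. [r4c1∈{2}] r4c1 has the single candidate 2. So r4c1=2.
Step 8. [r1c1∈{3}] r1c1 is down to just 3. So r1c1=3.

Answer: 3 4 2 1 / 1 2 3 4 / 4 3 1 2 / 2 1 4 3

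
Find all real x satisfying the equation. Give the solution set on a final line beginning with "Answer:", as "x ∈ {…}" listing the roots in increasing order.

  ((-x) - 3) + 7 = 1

Step 1. [((-x) - 3) + 7 = 1] the outer +7 inverts by subtracting 7 ⇒ sub: (-x) - 3 = -6.
Step 2. [(-x) - 3 = -6] add 3: x sits inside (… - 3). So sub: -x = -3.
Step 3. [-x = -3] leading − — multiply by −1, so neg: x = 3.

Answer: x ∈ {3}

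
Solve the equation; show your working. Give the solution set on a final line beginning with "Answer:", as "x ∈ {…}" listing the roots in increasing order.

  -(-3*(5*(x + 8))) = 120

Step 1. [-(-3*(5*(x + 8))) = 120] leading − — multiply by −1. So neg: -3*(5*(x + 8)) = -120.
Step 2. [-3*(5*(x + 8)) = -120] leading coefficient -3: divide by -3, so div: 5*(x + 8) = 40.
Step 3. [5*(x + 8) = 40] 5 out front; divide by 5. So div: x + 8 = 8.
Step 4. [x + 8 = 8] the outer +8 inverts by subtracting 8. So sub: x = 0.

Answer: x ∈ {0}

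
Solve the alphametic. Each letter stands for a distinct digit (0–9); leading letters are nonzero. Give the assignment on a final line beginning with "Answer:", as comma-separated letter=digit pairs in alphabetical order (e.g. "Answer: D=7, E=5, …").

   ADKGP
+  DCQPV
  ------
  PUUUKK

Step 1. [col 1: P + V ≡ K (mod 10)] column 1 (P + V ≡ K (mod 10), carry-in 0) doesn't pin P yet; pick P=1 and continue, so P=1.
Step 2. [col 1: P + V ≡ K (mod 10)] several values work for K in column 1 (P + V ≡ K (mod 10), carry-in 0); try K=0, so K=0.
Step 3. [col 1: P + V ≡ K (mod 10)] in column 1 we have P+V≡K with carry-in 0; given P=1, K=0 and digits 0,1 already taken and all letters distinct, that pins V to 9, so V=9.
Step 4. [col 2: G + P ≡ K (mod 10)] from column 2 (P=1, K=0, carry-in 1, digits 0,1,9 already taken and all letters distinct): G must equal 8. So G=8.
Step 5. [col 3: K + Q ≡ U (mod 10)] Q=2 is one option consistent with column 3 (K + Q ≡ U (mod 10), carry-in 1) — take it. So Q=2.
Step 6. [col 3: K + Q ≡ U (mod 10)] column 3: given K=0, Q=2, carry-in 1, and digits 0,1,2,8,9 already taken and all letters distinct, K+Q≡U (mod 10) forces U=3, so U=3.
Step 7. [col 4: D + C ≡ U (mod 10)] no forcing yet in column 4 (carry-in 0); C=6 is free and consistent — try it. So C=6.
Step 8. [col 4: D + C ≡ U (mod 10)] column 4: given C=6, U=3, carry-in 0, and digits 0,1,2,3,6,8,9 already taken and all letters distinct, D+C≡U (mod 10) forces D=7 ⇒ D=7.
Step 9. [col 5: A + D ≡ U (mod 10)] in column 5 we have A+D≡U with carry-in 1; given D=7, U=3 and digits 0,1,2,3,6,7,8,9 already taken and all letters distinct, that pins A to 5 ⇒ A=5.

Answer: A=5, C=6, D=7, G=8, K=0, P=1, Q=2, U=3, V=9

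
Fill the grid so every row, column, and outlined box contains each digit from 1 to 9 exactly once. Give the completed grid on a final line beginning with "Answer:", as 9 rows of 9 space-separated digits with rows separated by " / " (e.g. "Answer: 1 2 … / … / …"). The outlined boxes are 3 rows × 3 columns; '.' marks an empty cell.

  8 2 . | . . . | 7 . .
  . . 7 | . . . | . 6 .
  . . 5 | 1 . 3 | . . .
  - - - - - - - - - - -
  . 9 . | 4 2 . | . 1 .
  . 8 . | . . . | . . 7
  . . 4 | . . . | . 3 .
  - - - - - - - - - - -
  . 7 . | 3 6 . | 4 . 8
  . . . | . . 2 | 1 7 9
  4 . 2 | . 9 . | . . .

Step 1. [r9c8∈{5}] only 5 remains possible at r9c8 ⇒ r9c8=5.
Step 2. [r3c8∈{2,4,8,9}] r3c8 is the only open cell in col 8 admitting 8, so r3c8=8.
Step 3. [r8c5∈{4,5,8}] in row 8, 4 fits only at r8c5, so r8c5=4.
Step 4. [r1c5∈{5}] only 5 remains possible at r1c5, so r1c5=5.
Step 5. [r2c4∈{2,8,9}] r2c4 is the only open cell in col 4 admitting 2, so r2c4=2.
Step 6. [r5c8∈{2,4,9}] in row 5, 4 fits only at r5c8. So r5c8=4.
Step 7. [r1c8∈{9}] r1c8 has the single candidate 9. So r1c8=9.
Step 8. [r2c6∈{4,8,9}] in box 2, 9 fits only at r2c6, so r2c6=9.
Step 9. [r1c4∈{6}] nothing but 6 survives at r1c4. So r1c4=6.
Step 10. [r3c7∈{2}] r3c7's peers cover all but 2. So r3c7=2.
Step 11. [r5c1∈{1,2,3,5,6}] across row 5, 2 lands solely at r5c1. So r5c1=2.
Step 12. [r8c3∈{3,6,8}] in col 3, 8 fits only at r8c3 ⇒ r8c3=8.
Step 13. [r8c4∈{5}] only 5 remains possible at r8c4, so r8c4=5.
Step 14. [r6c2∈{1,5,6}] across col 2, 5 lands solely at r6c2. So r6c2=5.
Step 15. [r7c6∈{1}] only 1 remains possible at r7c6, so r7c6=1.
Step 16. [r3c9∈{4}] r3c9 is down to just 4. So r3c9=4.
Step 17. [r9c2∈{1,3,6}] across row 9, 1 lands solely at r9c2. So r9c2=1.
Step 18. [r3c2∈{6}] r3c2 is down to just 6, so r3c2=6.
Step 19. [r8c1∈{3,6}] 6 has one home in row 8: r8c1. So r8c1=6.
Step 20. [r5c4∈{9}] nothing but 9 survives at r5c4. So r5c4=9.
Step 21. [r5c5∈{1,3}] r5c5 is the only open cell in col 5 admitting 3. So r5c5=3.
Step 22. [r5c3∈{1,6}] 1 has one home in row 5: r5c3. So r5c3=1.
Step 23. [r6c1∈{7}] only 7 remains possible at r6c1. So r6c1=7.
Step 24. [r6c4∈{8}] only 8 remains possible at r6c4. So r6c4=8.
Step 25. [r6c6∈{6}] only 6 remains possible at r6c6. So r6c6=6.
Step 26. [r1c3∈{3}] nothing but 3 survives at r1c3, so r1c3=3.
Step 27. [r5c7∈{5,6}] 6 has one home in row 5: r5c7, so r5c7=6.
Step 28. [r4c9∈{5}] r4c9's peers cover all but 5, so r4c9=5.
Step 29. [r9c7∈{3}] r9c7 is down to just 3 ⇒ r9c7=3.
Step 30. [r2c9∈{1,3}] across row 2, 3 lands solely at r2c9. So r2c9=3.
Step 31. [r4c6∈{7}] r4c6 has the single candidate 7. So r4c6=7.
Step 32. [r7c3∈{9}] nothing but 9 survives at r7c3, so r7c3=9.
Step 33. [r3c5∈{7}] r3c5 is down to just 7, so r3c5=7.
Step 34. [r4c3∈{6}] only 6 remains possible at r4c3 ⇒ r4c3=6.
Step 35. [r7c8∈{2}] only 2 remains possible at r7c8, so r7c8=2.
Step 36. [r1c6∈{4}] r1c6 has the single candidate 4, so r1c6=4.
Step 37. [r5c6∈{5}] only 5 remains possible at r5c6 ⇒ r5c6=5.
Step 38. [r9c6∈{8}] nothing but 8 survives at r9c6. So r9c6=8.
Step 39. [r9c4∈{7}] r9c4's peers cover all but 7 ⇒ r9c4=7.
Step 40. [r6c9∈{2}] r6c9 is down to just 2 ⇒ r6c9=2.
Step 41. [r6c7∈{9}] r6c7 has the single candidate 9, so r6c7=9.
Step 42. [r9c9∈{6}] r9c9's peers cover all but 6 ⇒ r9c9=6.
Step 43. [r2c1∈{1}] r2c1 has the single candidate 1. So r2c1=1.
Step 44. [r2c7∈{5}] r2c7's peers cover all but 5 ⇒ r2c7=5.
Step 45. [r8c2∈{3}] only 3 remains possible at r8c2. So r8c2=3.
Step 46. [r4c7∈{8}] nothing but 8 survives at r4c7. So r4c7=8.
Step 47. [r7c1∈{5}] only 5 remains possible at r7c1. So r7c1=5.
Step 48. [r2c5∈{8}] r2c5's peers cover all but 8, so r2c5=8.
Step 49. [r3c1∈{9}] r3c1's peers cover all but 9 ⇒ r3c1=9.
Step 50. [r4c1∈{3}] nothing but 3 survives at r4c1. So r4c1=3.
Step 51. [r2c2∈{4}] only 4 remains possible at r2c2. So r2c2=4.
Step 52. [r6c5∈{1}] r6c5 is down to just 1, so r6c5=1.
Step 53. [r1c9∈{1}] r1c9's peers cover all but 1, so r1c9=1.

Answer: 8 2 3 6 5 4 7 9 1 / 1 4 7 2 8 9 5 6 3 / 9 6 5 1 7 3 2 8 4 / 3 9 6 4 2 7 8 1 5 / 2 8 1 9 3 5 6 4 7 / 7 5 4 8 1 6 9 3 2 / 5 7 9 3 6 1 4 2 8 / 6 3 8 5 4 2 1 7 9 / 4 1 2 7 9 8 3 5 6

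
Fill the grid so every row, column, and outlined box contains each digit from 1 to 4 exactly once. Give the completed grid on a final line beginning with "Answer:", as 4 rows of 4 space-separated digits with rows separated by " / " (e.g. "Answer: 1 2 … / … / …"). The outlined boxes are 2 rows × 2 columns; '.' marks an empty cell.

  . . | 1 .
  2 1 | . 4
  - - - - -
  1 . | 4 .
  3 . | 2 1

Step 1. [r1c2∈{3,4}] r1c2 is the only open cell in col 2 admitting 3, so r1c2=3.
Step 2. [r3c2∈{2}] r3c2's peers cover all but 2 ⇒ r3c2=2.
Step 3. [r1c4∈{2}] r1c4 is down to just 2. So r1c4=2.
Step 4. [r4c2∈{4}] r4c2 has the single candidate 4 ⇒ r4c2=4.
Step 5. [r2c3∈{3}] only 3 remains possible at r2c3. So r2c3=3.
Step 6. [r3c4∈{3}] only 3 remains possible at r3c4 ⇒ r3c4=3.
Step 7. [r1c1∈{4}] r1c1's peers cover all but 4, so r1c1=4.

Answer: 4 3 1 2 / 2 1 3 4 / 1 2 4 3 / 3 4 2 1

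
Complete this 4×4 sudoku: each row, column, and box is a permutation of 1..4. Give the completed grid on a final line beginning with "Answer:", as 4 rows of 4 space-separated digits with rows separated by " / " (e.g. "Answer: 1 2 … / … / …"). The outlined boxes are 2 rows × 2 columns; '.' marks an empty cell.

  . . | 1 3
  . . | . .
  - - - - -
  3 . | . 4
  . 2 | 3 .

Step 1. [r1c2∈{4}] r1c2's peers cover all but 4, so r1c2=4.
Step 2. [r3c2∈{1}] r3c2 has the single candidate 1 ⇒ r3c2=1.
Step 3. [r2c4∈{2}] r2c4's peers cover all but 2 ⇒ r2c4=2.
Step 4. [r2c1∈{1}] r2c1 is down to just 1 ⇒ r2c1=1.
Step 5. [r1c1∈{2}] only 2 remains possible at r1c1 ⇒ r1c1=2.
Step 6. [r4c4∈{1}] nothing but 1 survives at r4c4, so r4c4=1.
Step 7. [r3c3∈{2}] r3c3 has the single candidate 2 ⇒ r3c3=2.
Step 8. [r2c3∈{4}] nothing but 4 survives at r2c3, so r2c3=4.
Step 9. [r4c1∈{4}] r4c1 is down to just 4 ⇒ r4c1=4.
Step 10. [r2c2∈{3}] r2c2 is down to just 3. So r2c2=3.

Answer: 2 4 1 3 / 1 3 4 2 / 3 1 2 4 / 4 2 3 1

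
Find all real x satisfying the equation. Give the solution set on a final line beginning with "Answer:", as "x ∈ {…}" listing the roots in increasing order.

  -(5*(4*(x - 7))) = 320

Step 1. [-(5*(4*(x - 7))) = 320] LHS negated; negate both sides ⇒ neg: 5*(4*(x - 7)) = -320.
Step 2. [5*(4*(x - 7)) = -320] divide by the outer 5. So div: 4*(x - 7) = -64.
Step 3. [4*(x - 7) = -64] LHS = 4·(…); ÷4 both sides ⇒ div: x - 7 = -16.
Step 4. [x - 7 = -16] -7 is outermost — add 7 both sides. So sub: x = -9.

Answer: x ∈ {-9}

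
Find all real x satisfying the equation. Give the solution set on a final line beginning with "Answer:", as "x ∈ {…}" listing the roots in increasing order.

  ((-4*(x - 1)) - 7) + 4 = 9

Step 1. [((-4*(x - 1)) - 7) + 4 = 9] peel the +4: subtract 4 from each side ⇒ sub: (-4*(x - 1)) - 7 = 5.
Step 2. [(-4*(x - 1)) - 7 = 5] 7 comes off first (add 7) ⇒ sub: -4*(x - 1) = 12.
Step 3. [-4*(x - 1) = 12] LHS = -4·(…); ÷-4 both sides. So div: x - 1 = -3.
Step 4. [x - 1 = -3] -1 is outermost — add 1 both sides, so sub: x = -2.

Answer: x ∈ {-2}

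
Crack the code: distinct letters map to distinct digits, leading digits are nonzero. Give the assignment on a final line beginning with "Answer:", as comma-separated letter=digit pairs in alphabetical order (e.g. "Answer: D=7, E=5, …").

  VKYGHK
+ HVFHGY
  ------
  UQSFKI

Step 1. [col 1: K + Y ≡ I (mod 10)] several values work for I in column 1 (K + Y ≡ I (mod 10), carry-in 0); try I=0. So I=0.
Step 2. [col 1: K + Y ≡ I (mod 10)] column 1 (K + Y ≡ I (mod 10), carry-in 0) doesn't pin K yet; pick K=7 and continue. So K=7.
Step 3. [col 1: K + Y ≡ I (mod 10)] column 1 reads K+Y+carry(0)=I with K=7, I=0; with digits 0,7 already taken and all letters distinct, the only value for Y is 3, so Y=3.
Step 4. [col 2: H + G ≡ K (mod 10)] several values work for G in column 2 (H + G ≡ K (mod 10), carry-in 1); try G=2. So G=2.
Step 5. [col 2: H + G ≡ K (mod 10)] column 2: given G=2, K=7, carry-in 1, and digits 0,2,3,7 already taken and all letters distinct, H+G≡K (mod 10) forces H=4 ⇒ H=4.
Step 6. [col 3: G + H ≡ F (mod 10)] column 3 reads G+H+carry(0)=F with G=2, H=4; with digits 0,2,3,4,7 already taken and all letters distinct, the only value for F is 6 ⇒ F=6.
Step 7. [col 4: Y + F ≡ S (mod 10)] column 4: given Y=3, F=6, carry-in 0, and digits 0,2,3,4,6,7 already taken and all letters distinct, Y+F≡S (mod 10) forces S=9 ⇒ S=9.
Step 8. [col 5: K + V ≡ Q (mod 10)] several values work for Q in column 5 (K + V ≡ Q (mod 10), carry-in 0); try Q=8 ⇒ Q=8.
Step 9. [col 5: K + V ≡ Q (mod 10)] column 5: given K=7, Q=8, carry-in 0, and digits 0,2,3,4,6,7,8,9 already taken and all letters distinct, K+V≡Q (mod 10) forces V=1 ⇒ V=1.
Step 10. [col 6: V + H ≡ U (mod 10)] column 6 reads V+H+carry(0)=U with V=1, H=4; with digits 0,1,2,3,4,6,7,8,9 already taken and all letters distinct, the only value for U is 5 ⇒ U=5.

Answer: F=6, G=2, H=4, I=0, K=7, Q=8, S=9, U=5, V=1, Y=3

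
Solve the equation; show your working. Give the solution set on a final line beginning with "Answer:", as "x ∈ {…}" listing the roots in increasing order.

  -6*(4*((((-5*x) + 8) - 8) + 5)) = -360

Step 1. [-6*(4*((((-5*x) + 8) - 8) + 5)) = -360] -6 out front; divide by -6, so div: 4*((((-5*x) + 8) - 8) + 5) = 60.
Step 2. [4*((((-5*x) + 8) - 8) + 5) = 60] 4·(inner) — divide through by 4 ⇒ div: (((-5*x) + 8) - 8) + 5 = 15.
Step 3. [(((-5*x) + 8) - 8) + 5 = 15] +5 is outermost — subtract 5 both sides, so sub: ((-5*x) + 8) - 8 = 10.
Step 4. [((-5*x) + 8) - 8 = 10] peel the -8: add 8 from each side, so sub: (-5*x) + 8 = 18.
Step 5. [(-5*x) + 8 = 18] 8 comes off first (subtract 8), so sub: -5*x = 10.
Step 6. [-5*x = 10] -5 out front; divide by -5. So div: x = -2.

Answer: x ∈ {-2}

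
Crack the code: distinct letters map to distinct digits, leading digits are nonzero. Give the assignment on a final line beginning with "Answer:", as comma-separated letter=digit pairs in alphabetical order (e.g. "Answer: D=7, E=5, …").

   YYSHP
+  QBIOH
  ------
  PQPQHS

Step 1. [col 1: P + H ≡ S (mod 10)] no forcing yet in column 1 (carry-in 0); S=5 is free and consistent — try it ⇒ S=5.
Step 2. [col 1: P + H ≡ S (mod 10)] P=1 is one option consistent with column 1 (P + H ≡ S (mod 10), carry-in 0) — take it ⇒ P=1.
Step 3. [col 1: P + H ≡ S (mod 10)] column 1 reads P+H+carry(0)=S with P=1, S=5; with digits 1,5 already taken and all letters distinct, the only value for H is 4. So H=4.
Step 4. [col 2: H + O ≡ H (mod 10)] in column 2 we have H+O≡H with carry-in 0; given H=4 and digits 1,4,5 already taken and all letters distinct, that pins O to 0, so O=0.
Step 5. [col 3: S + I ≡ Q (mod 10)] column 3 (S + I ≡ Q (mod 10), carry-in 0) doesn't pin Q yet; pick Q=8 and continue ⇒ Q=8.
Step 6. [col 3: S + I ≡ Q (mod 10)] column 3 reads S+I+carry(0)=Q with S=5, Q=8; with digits 0,1,4,5,8 already taken and all letters distinct, the only value for I is 3 ⇒ I=3.
Step 7. [col 4: Y + B ≡ P (mod 10)] no forcing yet in column 4 (carry-in 0); Y=9 is free and consistent — try it. So Y=9.
Step 8. [col 4: Y + B ≡ P (mod 10)] from column 4 (Y=9, P=1, carry-in 0, digits 0,1,3,4,5,8,9 already taken and all letters distinct): B must equal 2, so B=2.

Answer: B=2, H=4, I=3, O=0, P=1, Q=8, S=5, Y=9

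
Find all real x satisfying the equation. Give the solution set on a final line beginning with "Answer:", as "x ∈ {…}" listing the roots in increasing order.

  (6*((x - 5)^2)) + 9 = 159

Step 1. [(6*((x - 5)^2)) + 9 = 159] subtract 9: x sits inside (… + 9). So sub: 6*((x - 5)^2) = 150.
Step 2. [6*((x - 5)^2) = 150] leading coefficient 6: divide by 6 ⇒ div: (x - 5)^2 = 25.
Step 3. [(x - 5)^2 = 25] 25 ≥ 0, LHS is (·)² — take ±√ ⇒ sqrt: x - 5 = 5 or -5.
Step 4. [x - 5 = 5 or -5] the outer -5 inverts by adding 5 ⇒ sub: x = 10 or 0.

Answer: x ∈ {0, 10}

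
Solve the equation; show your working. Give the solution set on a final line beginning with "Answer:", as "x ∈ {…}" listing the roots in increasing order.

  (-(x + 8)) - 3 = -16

Step 1. [(-(x + 8)) - 3 = -16] -3 is outermost — add 3 both sides ⇒ sub: -(x + 8) = -13.
Step 2. [-(x + 8) = -13] LHS negated; negate both sides ⇒ neg: x + 8 = 13.
Step 3. [x + 8 = 13] +8 is outermost — subtract 8 both sides, so sub: x = 5.

Answer: x ∈ {5}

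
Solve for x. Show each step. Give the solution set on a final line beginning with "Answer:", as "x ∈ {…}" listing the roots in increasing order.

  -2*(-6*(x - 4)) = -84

Step 1. [-2*(-6*(x - 4)) = -84] -2 out front; divide by -2, so div: -6*(x - 4) = 42.
Step 2. [-6*(x - 4) = 42] LHS = -6·(…); ÷-6 both sides. So div: x - 4 = -7.
Step 3. [x - 4 = -7] add 4: x sits inside (… - 4) ⇒ sub: x = -3.

Answer: x ∈ {-3}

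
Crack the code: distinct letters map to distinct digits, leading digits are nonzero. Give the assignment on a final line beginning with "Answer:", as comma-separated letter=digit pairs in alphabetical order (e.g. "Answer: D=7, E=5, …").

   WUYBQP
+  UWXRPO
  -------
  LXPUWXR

Step 1. [col 1: P + O ≡ R (mod 10)] O=9 is one option consistent with column 1 (P + O ≡ R (mod 10), carry-in 0) — take it ⇒ O=9.
Step 2. [col 1: P + O ≡ R (mod 10)] column 1 (P + O ≡ R (mod 10), carry-in 0) doesn't pin R yet; pick R=4 and continue. So R=4.
Step 3. [col 1: P + O ≡ R (mod 10)] column 1 reads P+O+carry(0)=R with O=9, R=4; with digits 4,9 already taken and all letters distinct, the only value for P is 5. So P=5.
Step 4. [L] the sum has 7 digits but both addends have 6; that extra leading digit L is the final carry, namely 1 ⇒ L=1.
Step 5. [col 2: Q + P ≡ X (mod 10)] column 2 (Q + P ≡ X (mod 10), carry-in 1) doesn't pin X yet; pick X=6 and continue ⇒ X=6.
Step 6. [col 2: Q + P ≡ X (mod 10)] from column 2 (P=5, X=6, carry-in 1, digits 1,4,5,6,9 already taken and all letters distinct): Q must equal 0, so Q=0.
Step 7. [col 3: B + R ≡ W (mod 10)] column 3 (B + R ≡ W (mod 10), carry-in 0) doesn't pin W yet; pick W=7 and continue ⇒ W=7.
Step 8. [col 3: B + R ≡ W (mod 10)] column 3 reads B+R+carry(0)=W with R=4, W=7; with digits 0,1,4,5,6,7,9 already taken and all letters distinct, the only value for B is 3 ⇒ B=3.
Step 9. [col 4: Y + X ≡ U (mod 10)] from column 4 (X=6, carry-in 0, digits 0,1,3,4,5,6,7,9 already taken and all letters distinct): U must equal 8 ⇒ U=8.
Step 10. [col 4: Y + X ≡ U (mod 10)] in column 4 we have Y+X≡U with carry-in 0; given X=6, U=8 and digits 0,1,3,4,5,6,7,8,9 already taken and all letters distinct, that pins Y to 2. So Y=2.

Answer: B=3, L=1, O=9, P=5, Q=0, R=4, U=8, W=7, X=6, Y=2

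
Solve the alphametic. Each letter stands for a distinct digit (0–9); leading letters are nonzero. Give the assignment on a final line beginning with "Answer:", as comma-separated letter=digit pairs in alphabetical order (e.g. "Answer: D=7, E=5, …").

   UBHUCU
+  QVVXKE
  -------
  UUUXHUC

Step 1. [col 1: U + E ≡ C (mod 10)] no forcing yet in column 1 (carry-in 0); C=7 is free and consistent — try it. So C=7.
Step 2. [col 1: U + E ≡ C (mod 10)] column 1 (U + E ≡ C (mod 10), carry-in 0) doesn't pin E yet; pick E=6 and continue ⇒ E=6.
Step 3. [col 1: U + E ≡ C (mod 10)] column 1 reads U+E+carry(0)=C with E=6, C=7; with digits 6,7 already taken and all letters distinct, the only value for U is 1, so U=1.
Step 4. [col 2: C + K ≡ U (mod 10)] in column 2 we have C+K≡U with carry-in 0; given C=7, U=1 and digits 1,6,7 already taken and all letters distinct, that pins K to 4. So K=4.
Step 5. [col 3: U + X ≡ H (mod 10)] H=5 is one option consistent with column 3 (U + X ≡ H (mod 10), carry-in 1) — take it ⇒ H=5.
Step 6. [col 3: U + X ≡ H (mod 10)] in column 3 we have U+X≡H with carry-in 1; given U=1, H=5 and digits 1,4,5,6,7 already taken and all letters distinct, that pins X to 3. So X=3.
Step 7. [col 4: H + V ≡ X (mod 10)] column 4: given H=5, X=3, carry-in 0, and digits 1,3,4,5,6,7 already taken and all letters distinct, H+V≡X (mod 10) forces V=8, so V=8.
Step 8. [col 5: B + V ≡ U (mod 10)] column 5: given V=8, U=1, carry-in 1, and digits 1,3,4,5,6,7,8 already taken and all letters distinct, B+V≡U (mod 10) forces B=2 ⇒ B=2.
Step 9. [col 6: U + Q ≡ U (mod 10)] in column 6 we have U+Q≡U with carry-in 1; given U=1 and digits 1,2,3,4,5,6,7,8 already taken and all letters distinct, that pins Q to 9, so Q=9.

Answer: B=2, C=7, E=6, H=5, K=4, Q=9, U=1, V=8, X=3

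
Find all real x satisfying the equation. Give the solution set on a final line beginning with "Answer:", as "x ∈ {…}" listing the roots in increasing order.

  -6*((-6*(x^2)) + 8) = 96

Step 1. [-6*((-6*(x^2)) + 8) = 96] -6 out front; divide by -6 ⇒ div: (-6*(x^2)) + 8 = -16.
Step 2. [(-6*(x^2)) + 8 = -16] the outer +8 inverts by subtracting 8, so sub: -6*(x^2) = -24.
Step 3. [-6*(x^2) = -24] LHS = -6·(…); ÷-6 both sides, so div: x^2 = 4.
Step 4. [x^2 = 4] √ both sides: 4 ≥ 0 gives two branches. So sqrt: x = 2 or -2.

Answer: x ∈ {-2, 2}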